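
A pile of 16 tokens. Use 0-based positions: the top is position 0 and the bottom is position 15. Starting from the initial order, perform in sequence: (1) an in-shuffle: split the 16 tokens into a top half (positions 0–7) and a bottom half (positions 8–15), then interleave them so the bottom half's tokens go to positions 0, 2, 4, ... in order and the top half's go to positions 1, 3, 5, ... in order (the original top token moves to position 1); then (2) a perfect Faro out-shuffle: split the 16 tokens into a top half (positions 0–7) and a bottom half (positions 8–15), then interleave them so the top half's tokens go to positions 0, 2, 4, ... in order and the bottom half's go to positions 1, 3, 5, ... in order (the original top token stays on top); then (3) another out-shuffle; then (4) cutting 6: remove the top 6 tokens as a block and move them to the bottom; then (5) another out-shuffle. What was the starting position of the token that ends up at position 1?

5

Undo the operations in reverse order, starting from position 1:
  undo op 5 (out-shuffle, from bottom half): 1 ← 8
  undo op 4 (cut 6): 8 ← 14
  undo op 3 (out-shuffle, from top half): 14 ← 7
  undo op 2 (out-shuffle, from bottom half): 7 ← 11
  undo op 1 (in-shuffle, from top half): 11 ← 5
So the token at position 1 came from original position 5.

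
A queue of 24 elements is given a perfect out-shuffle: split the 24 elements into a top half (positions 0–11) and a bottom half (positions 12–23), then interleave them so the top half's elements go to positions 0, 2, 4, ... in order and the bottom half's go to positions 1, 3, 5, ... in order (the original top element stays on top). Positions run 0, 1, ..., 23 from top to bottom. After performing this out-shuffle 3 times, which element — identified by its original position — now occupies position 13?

Work backwards from position 13, undoing one out-shuffle at a time:
13 ← 18 ← 9 ← 16
So the element now at position 13 started at position 16.

16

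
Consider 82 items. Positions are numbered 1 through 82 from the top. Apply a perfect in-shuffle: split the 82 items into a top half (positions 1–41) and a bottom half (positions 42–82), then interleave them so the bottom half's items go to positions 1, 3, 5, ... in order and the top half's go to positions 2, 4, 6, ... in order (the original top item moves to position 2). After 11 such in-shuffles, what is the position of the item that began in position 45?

30

Track the item's position through each in-shuffle:
45 → 7 → 14 → 28 → 56 → 29 → 58 → 33 → 66 → 49 → 15 → 30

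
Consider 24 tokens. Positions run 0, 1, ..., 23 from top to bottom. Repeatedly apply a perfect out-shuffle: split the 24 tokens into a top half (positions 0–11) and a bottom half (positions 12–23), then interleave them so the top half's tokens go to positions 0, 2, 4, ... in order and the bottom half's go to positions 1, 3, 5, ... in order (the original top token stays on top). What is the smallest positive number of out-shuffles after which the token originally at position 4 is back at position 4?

11

Follow position 4 under repeated out-shuffles:
4 → 8 → 16 → 9 → 18 → 13 → 3 → 6 → 12 → 1 → 2 → 4
It first returns after 11 out-shuffles.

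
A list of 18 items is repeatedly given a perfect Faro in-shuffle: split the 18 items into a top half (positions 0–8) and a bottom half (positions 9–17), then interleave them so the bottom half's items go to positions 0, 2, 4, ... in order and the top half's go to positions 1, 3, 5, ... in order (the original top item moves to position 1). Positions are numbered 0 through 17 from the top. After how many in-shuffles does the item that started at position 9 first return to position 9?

Follow position 9 under repeated in-shuffles:
9 → 0 → 1 → 3 → 7 → 15 → 12 → 6 → 13 → 8 → 17 → 16 → 14 → 10 → 2 → 5 → 11 → 4 → 9
It first returns after 18 in-shuffles.

18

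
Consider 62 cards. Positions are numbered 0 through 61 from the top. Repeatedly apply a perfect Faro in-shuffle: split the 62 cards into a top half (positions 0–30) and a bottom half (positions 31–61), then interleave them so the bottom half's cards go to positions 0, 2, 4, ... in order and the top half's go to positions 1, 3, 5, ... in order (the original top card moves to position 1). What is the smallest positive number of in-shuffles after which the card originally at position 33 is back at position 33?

Follow position 33 under repeated in-shuffles:
33 → 4 → 9 → 19 → 39 → 16 → 33
It first returns after 6 in-shuffles.

6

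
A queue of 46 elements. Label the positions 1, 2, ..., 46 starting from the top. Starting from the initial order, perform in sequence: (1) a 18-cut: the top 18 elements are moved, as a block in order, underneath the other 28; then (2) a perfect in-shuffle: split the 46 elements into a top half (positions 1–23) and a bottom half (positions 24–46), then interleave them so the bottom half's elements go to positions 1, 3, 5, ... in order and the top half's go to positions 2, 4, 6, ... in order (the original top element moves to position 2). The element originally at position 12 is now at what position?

Track the element from position 12 forward through each operation:
  after op 1 (cut 18): 12 → 40
  after op 2 (in-shuffle): 40 → 33

33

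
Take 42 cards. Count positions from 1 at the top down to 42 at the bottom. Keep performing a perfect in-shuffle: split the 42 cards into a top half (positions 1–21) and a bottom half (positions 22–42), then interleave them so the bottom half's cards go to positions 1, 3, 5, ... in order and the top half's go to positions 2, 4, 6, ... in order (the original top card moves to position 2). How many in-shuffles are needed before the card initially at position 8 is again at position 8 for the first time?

14

Follow position 8 under repeated in-shuffles:
8 → 16 → 32 → 21 → 42 → 41 → 39 → 35 → 27 → 11 → 22 → 1 → 2 → 4 → 8
It first returns after 14 in-shuffles.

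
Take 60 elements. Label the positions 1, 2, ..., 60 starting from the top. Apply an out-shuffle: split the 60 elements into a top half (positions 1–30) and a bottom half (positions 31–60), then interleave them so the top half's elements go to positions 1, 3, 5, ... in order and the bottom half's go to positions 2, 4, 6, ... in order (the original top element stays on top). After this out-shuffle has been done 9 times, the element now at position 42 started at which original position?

33

Work backwards from position 42, undoing one out-shuffle at a time:
42 ← 51 ← 26 ← 43 ← 22 ← 41 ← 21 ← 11 ← 6 ← 33
So the element now at position 42 started at position 33.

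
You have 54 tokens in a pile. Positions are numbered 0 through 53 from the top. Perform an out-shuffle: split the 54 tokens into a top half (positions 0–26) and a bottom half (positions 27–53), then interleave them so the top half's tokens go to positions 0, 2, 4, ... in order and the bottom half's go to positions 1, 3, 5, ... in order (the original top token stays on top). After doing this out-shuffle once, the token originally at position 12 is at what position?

24

Track the token's position through each out-shuffle:
12 → 24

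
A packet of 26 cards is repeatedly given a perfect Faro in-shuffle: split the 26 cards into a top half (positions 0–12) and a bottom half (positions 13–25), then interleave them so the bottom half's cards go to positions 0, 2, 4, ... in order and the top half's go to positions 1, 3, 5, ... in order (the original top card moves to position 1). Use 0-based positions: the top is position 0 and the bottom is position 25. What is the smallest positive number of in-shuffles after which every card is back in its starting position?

The in-shuffle permutes the 26 positions with cycle lengths [2, 6, 18].
Every card is home exactly when every cycle has completed a whole number of laps, i.e. after lcm(2, 6, 18) = 18 in-shuffles.

18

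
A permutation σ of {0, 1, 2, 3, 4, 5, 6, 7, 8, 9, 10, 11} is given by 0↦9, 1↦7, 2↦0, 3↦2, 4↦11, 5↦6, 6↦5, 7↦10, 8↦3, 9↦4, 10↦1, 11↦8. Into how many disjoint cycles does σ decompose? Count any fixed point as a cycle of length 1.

Cycle decomposition: (0 9 4 11 8 3 2) (1 7 10) (5 6).
3 cycles.

3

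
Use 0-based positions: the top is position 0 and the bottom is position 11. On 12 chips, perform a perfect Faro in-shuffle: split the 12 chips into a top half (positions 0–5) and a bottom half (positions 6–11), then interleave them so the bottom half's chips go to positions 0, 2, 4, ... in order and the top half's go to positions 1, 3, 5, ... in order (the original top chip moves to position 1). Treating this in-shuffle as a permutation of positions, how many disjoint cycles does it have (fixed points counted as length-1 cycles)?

1

Trace each unvisited position around until it returns:
(0 1 3 7 2 5 ... len 12)
1 cycle in total.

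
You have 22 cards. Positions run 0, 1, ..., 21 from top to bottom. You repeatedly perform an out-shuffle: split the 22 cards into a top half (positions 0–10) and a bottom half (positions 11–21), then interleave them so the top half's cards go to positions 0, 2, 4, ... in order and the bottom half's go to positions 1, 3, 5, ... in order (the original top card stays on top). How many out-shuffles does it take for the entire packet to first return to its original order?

6

The out-shuffle permutes the 22 positions with cycle lengths [1, 1, 2, 3, 3, 6, 6].
Every card is home exactly when every cycle has completed a whole number of laps, i.e. after lcm(1, 2, 3, 6) = 6 out-shuffles.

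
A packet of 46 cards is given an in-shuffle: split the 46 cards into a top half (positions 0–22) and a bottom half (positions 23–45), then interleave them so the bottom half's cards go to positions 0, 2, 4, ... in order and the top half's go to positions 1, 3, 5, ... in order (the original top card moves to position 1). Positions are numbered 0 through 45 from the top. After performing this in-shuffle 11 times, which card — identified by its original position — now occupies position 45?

Work backwards from position 45, undoing one in-shuffle at a time:
45 ← 22 ← 34 ← 40 ← 43 ← 21 ← 10 ← 28 ← 37 ← 18 ← 32 ← 39
So the card now at position 45 started at position 39.

39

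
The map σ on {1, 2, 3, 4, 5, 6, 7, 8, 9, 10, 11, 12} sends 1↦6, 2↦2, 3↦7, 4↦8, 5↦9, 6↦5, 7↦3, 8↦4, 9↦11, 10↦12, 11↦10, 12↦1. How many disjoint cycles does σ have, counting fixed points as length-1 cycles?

Cycle decomposition: (1 6 5 9 11 10 12) (2) (3 7) (4 8).
4 cycles.

4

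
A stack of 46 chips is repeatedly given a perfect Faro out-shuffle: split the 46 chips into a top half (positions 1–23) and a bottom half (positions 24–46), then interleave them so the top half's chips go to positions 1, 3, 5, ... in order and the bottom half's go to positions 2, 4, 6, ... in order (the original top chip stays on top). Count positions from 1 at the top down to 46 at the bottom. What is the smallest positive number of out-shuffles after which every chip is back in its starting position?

12

The out-shuffle permutes the 46 positions with cycle lengths [1, 1, 2, 4, 4, 4, 6, 12, 12].
Every chip is home exactly when every cycle has completed a whole number of laps, i.e. after lcm(1, 2, 4, 6, 12) = 12 out-shuffles.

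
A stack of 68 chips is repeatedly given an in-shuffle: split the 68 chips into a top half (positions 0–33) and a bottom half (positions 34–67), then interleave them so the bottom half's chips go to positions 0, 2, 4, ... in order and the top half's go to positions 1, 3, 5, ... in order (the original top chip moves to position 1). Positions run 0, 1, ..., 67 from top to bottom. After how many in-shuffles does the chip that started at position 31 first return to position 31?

22

Follow position 31 under repeated in-shuffles:
31 → 63 → 58 → 48 → 28 → 57 → 46 → 24 → ... → 31 (length 22)
It first returns after 22 in-shuffles.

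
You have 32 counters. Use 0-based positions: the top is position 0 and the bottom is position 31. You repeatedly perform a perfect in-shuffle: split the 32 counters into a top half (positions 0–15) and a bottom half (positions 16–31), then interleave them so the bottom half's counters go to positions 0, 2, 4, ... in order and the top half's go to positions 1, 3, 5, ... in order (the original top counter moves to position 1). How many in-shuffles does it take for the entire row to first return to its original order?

10

The in-shuffle permutes the 32 positions with cycle lengths [2, 10, 10, 10].
Every counter is home exactly when every cycle has completed a whole number of laps, i.e. after lcm(2, 10) = 10 in-shuffles.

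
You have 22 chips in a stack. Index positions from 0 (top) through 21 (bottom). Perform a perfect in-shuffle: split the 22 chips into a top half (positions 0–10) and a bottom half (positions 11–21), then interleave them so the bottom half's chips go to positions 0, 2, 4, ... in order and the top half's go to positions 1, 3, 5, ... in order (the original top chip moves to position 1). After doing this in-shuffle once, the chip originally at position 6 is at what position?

Track the chip's position through each in-shuffle:
6 → 13

13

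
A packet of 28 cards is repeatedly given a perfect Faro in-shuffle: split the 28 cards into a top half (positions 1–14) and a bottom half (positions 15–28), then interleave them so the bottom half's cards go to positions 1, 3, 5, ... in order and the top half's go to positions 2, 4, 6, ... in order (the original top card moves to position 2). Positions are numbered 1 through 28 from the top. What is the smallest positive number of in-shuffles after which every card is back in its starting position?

The in-shuffle permutes the 28 positions with cycle lengths [28].
Every card is home exactly when every cycle has completed a whole number of laps, i.e. after lcm(28) = 28 in-shuffles.

28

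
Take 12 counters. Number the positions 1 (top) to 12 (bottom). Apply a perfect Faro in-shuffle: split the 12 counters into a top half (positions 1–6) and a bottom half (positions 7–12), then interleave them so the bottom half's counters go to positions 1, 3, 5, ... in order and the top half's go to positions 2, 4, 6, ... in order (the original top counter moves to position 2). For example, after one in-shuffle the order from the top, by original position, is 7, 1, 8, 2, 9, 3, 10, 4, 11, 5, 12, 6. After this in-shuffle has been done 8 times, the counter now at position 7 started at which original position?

8

Work backwards from position 7, undoing one in-shuffle at a time:
7 ← 10 ← 5 ← 9 ← 11 ← 12 ← 6 ← 3 ← 8
So the counter now at position 7 started at position 8.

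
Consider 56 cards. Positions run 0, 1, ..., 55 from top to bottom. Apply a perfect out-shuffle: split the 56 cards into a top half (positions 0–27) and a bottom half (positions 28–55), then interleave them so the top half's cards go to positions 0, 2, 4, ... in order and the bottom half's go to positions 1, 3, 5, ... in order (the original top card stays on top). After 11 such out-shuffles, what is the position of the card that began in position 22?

Track the card's position through each out-shuffle:
22 → 44 → 33 → 11 → 22 → 44 → 33 → 11 → 22 → 44 → 33 → 11

11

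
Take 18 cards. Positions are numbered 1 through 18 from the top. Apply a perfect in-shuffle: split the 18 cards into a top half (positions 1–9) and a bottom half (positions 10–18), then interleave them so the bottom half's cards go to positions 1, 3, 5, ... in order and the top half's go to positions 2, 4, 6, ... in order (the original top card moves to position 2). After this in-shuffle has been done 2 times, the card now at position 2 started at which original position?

Work backwards from position 2, undoing one in-shuffle at a time:
2 ← 1 ← 10
So the card now at position 2 started at position 10.

10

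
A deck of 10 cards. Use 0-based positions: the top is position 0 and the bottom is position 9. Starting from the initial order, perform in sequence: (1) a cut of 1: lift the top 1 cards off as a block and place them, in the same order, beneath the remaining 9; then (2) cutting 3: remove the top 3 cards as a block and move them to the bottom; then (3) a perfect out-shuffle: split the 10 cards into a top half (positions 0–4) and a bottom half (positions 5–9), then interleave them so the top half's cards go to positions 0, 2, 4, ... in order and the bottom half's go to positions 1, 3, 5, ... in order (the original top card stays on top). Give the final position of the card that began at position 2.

7

Track the card from position 2 forward through each operation:
  after op 1 (cut 1): 2 → 1
  after op 2 (cut 3): 1 → 8
  after op 3 (out-shuffle): 8 → 7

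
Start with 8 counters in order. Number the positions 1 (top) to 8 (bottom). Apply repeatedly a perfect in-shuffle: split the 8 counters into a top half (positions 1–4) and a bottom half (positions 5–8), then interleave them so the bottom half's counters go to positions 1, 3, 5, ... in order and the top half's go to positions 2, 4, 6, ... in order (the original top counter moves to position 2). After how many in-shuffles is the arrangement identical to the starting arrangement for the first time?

6

The in-shuffle permutes the 8 positions with cycle lengths [2, 6].
Every counter is home exactly when every cycle has completed a whole number of laps, i.e. after lcm(2, 6) = 6 in-shuffles.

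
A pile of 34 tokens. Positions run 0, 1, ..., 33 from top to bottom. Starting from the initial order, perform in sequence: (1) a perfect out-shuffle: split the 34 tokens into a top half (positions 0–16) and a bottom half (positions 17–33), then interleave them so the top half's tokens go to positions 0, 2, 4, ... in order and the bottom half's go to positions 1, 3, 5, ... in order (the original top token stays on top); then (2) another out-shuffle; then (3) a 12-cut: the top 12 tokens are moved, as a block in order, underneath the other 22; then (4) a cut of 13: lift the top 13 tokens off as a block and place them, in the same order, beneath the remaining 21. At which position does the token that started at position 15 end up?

2

Track the token from position 15 forward through each operation:
  after op 1 (out-shuffle): 15 → 30
  after op 2 (out-shuffle): 30 → 27
  after op 3 (cut 12): 27 → 15
  after op 4 (cut 13): 15 → 2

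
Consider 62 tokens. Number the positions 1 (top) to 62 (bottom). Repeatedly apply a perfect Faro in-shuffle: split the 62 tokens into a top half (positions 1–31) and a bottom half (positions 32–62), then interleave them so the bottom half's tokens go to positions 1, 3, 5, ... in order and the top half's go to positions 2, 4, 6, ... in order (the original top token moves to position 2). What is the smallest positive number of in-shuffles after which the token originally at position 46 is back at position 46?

Follow position 46 under repeated in-shuffles:
46 → 29 → 58 → 53 → 43 → 23 → 46
It first returns after 6 in-shuffles.

6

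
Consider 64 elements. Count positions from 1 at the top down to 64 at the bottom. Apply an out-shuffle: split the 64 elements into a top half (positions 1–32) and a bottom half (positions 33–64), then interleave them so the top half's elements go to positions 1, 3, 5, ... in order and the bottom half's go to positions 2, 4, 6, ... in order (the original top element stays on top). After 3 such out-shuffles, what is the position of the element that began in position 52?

31

Track the element's position through each out-shuffle:
52 → 40 → 16 → 31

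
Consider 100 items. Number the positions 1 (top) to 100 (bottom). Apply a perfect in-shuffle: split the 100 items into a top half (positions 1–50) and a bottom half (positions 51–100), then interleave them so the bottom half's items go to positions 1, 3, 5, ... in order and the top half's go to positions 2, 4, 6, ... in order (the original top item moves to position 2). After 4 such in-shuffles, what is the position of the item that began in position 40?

Track the item's position through each in-shuffle:
40 → 80 → 59 → 17 → 34

34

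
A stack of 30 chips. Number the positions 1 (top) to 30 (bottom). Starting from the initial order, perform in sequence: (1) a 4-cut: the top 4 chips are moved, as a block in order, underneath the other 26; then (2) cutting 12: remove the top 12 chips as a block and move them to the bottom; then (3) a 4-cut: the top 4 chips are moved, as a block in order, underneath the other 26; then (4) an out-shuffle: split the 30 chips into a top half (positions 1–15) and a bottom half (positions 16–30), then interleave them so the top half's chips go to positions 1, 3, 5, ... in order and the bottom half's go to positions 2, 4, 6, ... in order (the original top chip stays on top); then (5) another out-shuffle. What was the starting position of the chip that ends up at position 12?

1

Undo the operations in reverse order, starting from position 12:
  undo op 5 (out-shuffle, from bottom half): 12 ← 21
  undo op 4 (out-shuffle, from top half): 21 ← 11
  undo op 3 (cut 4): 11 ← 15
  undo op 2 (cut 12): 15 ← 27
  undo op 1 (cut 4): 27 ← 1
So the chip at position 12 came from original position 1.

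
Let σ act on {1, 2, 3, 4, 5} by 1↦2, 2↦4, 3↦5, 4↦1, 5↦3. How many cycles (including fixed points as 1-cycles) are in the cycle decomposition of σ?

Cycle decomposition: (1 2 4) (3 5).
2 cycles.

2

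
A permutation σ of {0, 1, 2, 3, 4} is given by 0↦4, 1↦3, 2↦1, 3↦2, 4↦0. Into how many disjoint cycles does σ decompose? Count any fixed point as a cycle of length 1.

Cycle decomposition: (0 4) (1 3 2).
2 cycles.

2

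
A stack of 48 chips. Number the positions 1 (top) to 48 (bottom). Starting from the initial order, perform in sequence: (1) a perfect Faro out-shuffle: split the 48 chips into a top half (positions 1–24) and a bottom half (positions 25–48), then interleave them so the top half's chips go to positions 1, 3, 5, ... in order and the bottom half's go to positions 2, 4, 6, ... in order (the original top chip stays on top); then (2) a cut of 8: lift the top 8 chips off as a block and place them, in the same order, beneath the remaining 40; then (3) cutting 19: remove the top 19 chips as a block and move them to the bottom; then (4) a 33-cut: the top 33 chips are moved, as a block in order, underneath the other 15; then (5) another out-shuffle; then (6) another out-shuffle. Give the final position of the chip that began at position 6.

44

Track the chip from position 6 forward through each operation:
  after op 1 (out-shuffle): 6 → 11
  after op 2 (cut 8): 11 → 3
  after op 3 (cut 19): 3 → 32
  after op 4 (cut 33): 32 → 47
  after op 5 (out-shuffle): 47 → 46
  after op 6 (out-shuffle): 46 → 44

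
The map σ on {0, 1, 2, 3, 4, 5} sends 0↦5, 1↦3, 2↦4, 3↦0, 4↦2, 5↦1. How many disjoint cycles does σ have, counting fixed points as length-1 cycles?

Cycle decomposition: (0 5 1 3) (2 4).
2 cycles.

2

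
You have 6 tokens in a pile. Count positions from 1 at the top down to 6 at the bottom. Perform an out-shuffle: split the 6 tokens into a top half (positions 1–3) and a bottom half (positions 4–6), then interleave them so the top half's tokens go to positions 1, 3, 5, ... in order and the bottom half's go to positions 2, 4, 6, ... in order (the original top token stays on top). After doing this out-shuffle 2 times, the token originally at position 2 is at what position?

5

Track the token's position through each out-shuffle:
2 → 3 → 5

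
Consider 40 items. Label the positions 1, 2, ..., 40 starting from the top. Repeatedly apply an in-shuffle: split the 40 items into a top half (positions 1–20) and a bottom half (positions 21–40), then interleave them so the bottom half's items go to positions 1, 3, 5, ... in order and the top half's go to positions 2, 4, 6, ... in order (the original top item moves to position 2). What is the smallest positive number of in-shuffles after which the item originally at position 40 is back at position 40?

Follow position 40 under repeated in-shuffles:
40 → 39 → 37 → 33 → 25 → 9 → 18 → 36 → 31 → 21 → 1 → 2 → 4 → 8 → 16 → 32 → 23 → 5 → 10 → 20 → 40
It first returns after 20 in-shuffles.

20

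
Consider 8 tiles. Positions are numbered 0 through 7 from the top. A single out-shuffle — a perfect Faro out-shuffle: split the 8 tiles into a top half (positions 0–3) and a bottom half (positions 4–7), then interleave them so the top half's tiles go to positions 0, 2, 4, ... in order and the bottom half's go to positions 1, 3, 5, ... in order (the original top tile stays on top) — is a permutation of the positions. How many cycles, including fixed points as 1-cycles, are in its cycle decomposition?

4

Trace each unvisited position around until it returns:
(0) (1 2 4) (3 6 5) (7)
4 cycles in total.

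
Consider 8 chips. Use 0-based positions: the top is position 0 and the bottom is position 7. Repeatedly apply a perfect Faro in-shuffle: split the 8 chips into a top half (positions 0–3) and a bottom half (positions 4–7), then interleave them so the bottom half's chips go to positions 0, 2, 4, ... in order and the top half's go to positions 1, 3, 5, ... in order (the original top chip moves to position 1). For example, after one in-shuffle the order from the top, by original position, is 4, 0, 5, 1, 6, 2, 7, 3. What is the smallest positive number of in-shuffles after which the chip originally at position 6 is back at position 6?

Follow position 6 under repeated in-shuffles:
6 → 4 → 0 → 1 → 3 → 7 → 6
It first returns after 6 in-shuffles.

6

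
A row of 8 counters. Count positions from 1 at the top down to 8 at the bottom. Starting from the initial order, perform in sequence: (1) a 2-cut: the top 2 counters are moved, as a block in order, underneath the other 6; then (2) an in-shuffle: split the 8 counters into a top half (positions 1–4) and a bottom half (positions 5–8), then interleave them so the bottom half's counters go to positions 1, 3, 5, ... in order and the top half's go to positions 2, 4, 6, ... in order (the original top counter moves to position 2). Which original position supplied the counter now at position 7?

Undo the operations in reverse order, starting from position 7:
  undo op 2 (in-shuffle, from bottom half): 7 ← 8
  undo op 1 (cut 2): 8 ← 2
So the counter at position 7 came from original position 2.

2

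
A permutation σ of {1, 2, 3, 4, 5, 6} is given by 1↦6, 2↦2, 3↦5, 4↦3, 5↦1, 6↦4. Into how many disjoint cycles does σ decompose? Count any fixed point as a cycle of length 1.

2

Cycle decomposition: (1 6 4 3 5) (2).
2 cycles.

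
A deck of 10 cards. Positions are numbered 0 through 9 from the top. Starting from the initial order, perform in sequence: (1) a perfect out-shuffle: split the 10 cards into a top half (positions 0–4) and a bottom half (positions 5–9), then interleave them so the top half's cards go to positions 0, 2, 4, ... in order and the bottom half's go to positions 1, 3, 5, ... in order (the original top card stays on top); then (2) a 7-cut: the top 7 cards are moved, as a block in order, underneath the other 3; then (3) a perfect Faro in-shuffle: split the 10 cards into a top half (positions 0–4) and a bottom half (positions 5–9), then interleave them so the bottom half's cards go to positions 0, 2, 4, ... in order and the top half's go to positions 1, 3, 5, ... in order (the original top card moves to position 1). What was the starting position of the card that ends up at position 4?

Undo the operations in reverse order, starting from position 4:
  undo op 3 (in-shuffle, from bottom half): 4 ← 7
  undo op 2 (cut 7): 7 ← 4
  undo op 1 (out-shuffle, from top half): 4 ← 2
So the card at position 4 came from original position 2.

2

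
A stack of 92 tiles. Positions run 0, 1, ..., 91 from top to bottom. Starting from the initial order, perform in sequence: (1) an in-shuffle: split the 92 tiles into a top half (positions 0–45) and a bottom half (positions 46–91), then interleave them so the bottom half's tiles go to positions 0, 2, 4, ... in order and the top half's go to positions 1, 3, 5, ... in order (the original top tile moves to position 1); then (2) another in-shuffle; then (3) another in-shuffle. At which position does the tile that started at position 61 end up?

Track the tile from position 61 forward through each operation:
  after op 1 (in-shuffle): 61 → 30
  after op 2 (in-shuffle): 30 → 61
  after op 3 (in-shuffle): 61 → 30

30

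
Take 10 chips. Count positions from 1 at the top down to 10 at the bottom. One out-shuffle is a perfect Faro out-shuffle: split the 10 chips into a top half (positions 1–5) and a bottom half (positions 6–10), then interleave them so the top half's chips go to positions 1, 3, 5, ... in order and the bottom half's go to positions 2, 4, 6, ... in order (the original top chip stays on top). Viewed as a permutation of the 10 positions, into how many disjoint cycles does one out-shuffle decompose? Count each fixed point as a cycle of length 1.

Trace each unvisited position around until it returns:
(1) (2 3 5 9 8 6) (4 7) (10)
4 cycles in total.

4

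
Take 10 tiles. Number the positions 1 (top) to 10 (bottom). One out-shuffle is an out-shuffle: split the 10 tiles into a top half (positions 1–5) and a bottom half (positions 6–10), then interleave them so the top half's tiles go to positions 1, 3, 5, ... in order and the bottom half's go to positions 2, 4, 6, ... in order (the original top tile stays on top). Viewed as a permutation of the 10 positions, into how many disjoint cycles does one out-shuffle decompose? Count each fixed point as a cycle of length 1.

4

Trace each unvisited position around until it returns:
(1) (2 3 5 9 8 6) (4 7) (10)
4 cycles in total.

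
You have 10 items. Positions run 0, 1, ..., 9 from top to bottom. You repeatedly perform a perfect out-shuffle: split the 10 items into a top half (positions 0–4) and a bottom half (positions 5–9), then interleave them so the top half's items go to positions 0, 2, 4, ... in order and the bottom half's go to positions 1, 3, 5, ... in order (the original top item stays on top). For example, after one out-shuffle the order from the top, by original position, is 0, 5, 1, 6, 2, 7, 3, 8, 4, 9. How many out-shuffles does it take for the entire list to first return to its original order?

6

The out-shuffle permutes the 10 positions with cycle lengths [1, 1, 2, 6].
Every item is home exactly when every cycle has completed a whole number of laps, i.e. after lcm(1, 2, 6) = 6 out-shuffles.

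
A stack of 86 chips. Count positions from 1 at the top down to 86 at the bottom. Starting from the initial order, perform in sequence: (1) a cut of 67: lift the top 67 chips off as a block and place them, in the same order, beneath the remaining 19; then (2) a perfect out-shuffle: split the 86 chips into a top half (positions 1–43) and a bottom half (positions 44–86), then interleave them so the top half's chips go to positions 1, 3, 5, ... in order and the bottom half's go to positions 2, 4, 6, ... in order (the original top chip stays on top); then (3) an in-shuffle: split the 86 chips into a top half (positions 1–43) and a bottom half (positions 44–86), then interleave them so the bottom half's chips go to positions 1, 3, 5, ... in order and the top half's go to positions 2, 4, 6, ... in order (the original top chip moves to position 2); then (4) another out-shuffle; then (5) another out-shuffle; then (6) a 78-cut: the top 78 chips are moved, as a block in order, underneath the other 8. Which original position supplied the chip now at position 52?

54

Undo the operations in reverse order, starting from position 52:
  undo op 6 (cut 78): 52 ← 44
  undo op 5 (out-shuffle, from bottom half): 44 ← 65
  undo op 4 (out-shuffle, from top half): 65 ← 33
  undo op 3 (in-shuffle, from bottom half): 33 ← 60
  undo op 2 (out-shuffle, from bottom half): 60 ← 73
  undo op 1 (cut 67): 73 ← 54
So the chip at position 52 came from original position 54.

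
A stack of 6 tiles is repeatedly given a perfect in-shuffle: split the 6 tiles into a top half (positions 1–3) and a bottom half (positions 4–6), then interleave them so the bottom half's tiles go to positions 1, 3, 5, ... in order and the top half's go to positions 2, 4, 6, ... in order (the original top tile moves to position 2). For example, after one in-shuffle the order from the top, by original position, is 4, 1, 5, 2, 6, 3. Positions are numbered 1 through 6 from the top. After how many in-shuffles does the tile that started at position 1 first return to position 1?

3

Follow position 1 under repeated in-shuffles:
1 → 2 → 4 → 1
It first returns after 3 in-shuffles.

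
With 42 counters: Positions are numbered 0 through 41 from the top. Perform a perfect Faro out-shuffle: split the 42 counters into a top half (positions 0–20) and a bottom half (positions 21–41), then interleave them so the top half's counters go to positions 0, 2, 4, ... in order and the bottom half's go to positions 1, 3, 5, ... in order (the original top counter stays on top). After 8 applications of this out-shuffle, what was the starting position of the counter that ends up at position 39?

8

Work backwards from position 39, undoing one out-shuffle at a time:
39 ← 40 ← 20 ← 10 ← 5 ← 23 ← 32 ← 16 ← 8
So the counter now at position 39 started at position 8.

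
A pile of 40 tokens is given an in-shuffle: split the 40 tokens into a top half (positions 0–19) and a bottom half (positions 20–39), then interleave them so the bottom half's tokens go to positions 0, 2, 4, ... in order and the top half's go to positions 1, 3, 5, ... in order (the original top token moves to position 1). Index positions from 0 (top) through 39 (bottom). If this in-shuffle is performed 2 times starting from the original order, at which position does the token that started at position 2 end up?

11

Track the token's position through each in-shuffle:
2 → 5 → 11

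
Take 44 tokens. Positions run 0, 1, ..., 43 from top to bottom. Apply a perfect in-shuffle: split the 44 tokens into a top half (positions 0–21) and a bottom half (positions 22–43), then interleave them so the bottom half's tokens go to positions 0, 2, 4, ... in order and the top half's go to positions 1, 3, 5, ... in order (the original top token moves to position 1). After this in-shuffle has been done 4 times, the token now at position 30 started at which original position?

15

Work backwards from position 30, undoing one in-shuffle at a time:
30 ← 37 ← 18 ← 31 ← 15
So the token now at position 30 started at position 15.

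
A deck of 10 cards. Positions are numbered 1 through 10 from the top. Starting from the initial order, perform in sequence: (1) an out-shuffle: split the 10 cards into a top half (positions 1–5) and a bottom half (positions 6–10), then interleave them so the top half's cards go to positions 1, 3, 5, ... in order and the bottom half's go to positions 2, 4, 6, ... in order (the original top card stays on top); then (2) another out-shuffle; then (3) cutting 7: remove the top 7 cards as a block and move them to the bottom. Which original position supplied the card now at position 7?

4

Undo the operations in reverse order, starting from position 7:
  undo op 3 (cut 7): 7 ← 4
  undo op 2 (out-shuffle, from bottom half): 4 ← 7
  undo op 1 (out-shuffle, from top half): 7 ← 4
So the card at position 7 came from original position 4.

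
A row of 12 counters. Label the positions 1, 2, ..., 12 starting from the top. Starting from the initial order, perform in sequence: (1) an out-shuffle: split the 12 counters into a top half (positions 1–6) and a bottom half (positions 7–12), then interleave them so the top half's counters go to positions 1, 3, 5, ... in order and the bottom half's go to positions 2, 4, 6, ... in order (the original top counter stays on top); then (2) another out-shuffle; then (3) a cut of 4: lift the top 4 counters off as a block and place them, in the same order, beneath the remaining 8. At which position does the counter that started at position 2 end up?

1

Track the counter from position 2 forward through each operation:
  after op 1 (out-shuffle): 2 → 3
  after op 2 (out-shuffle): 3 → 5
  after op 3 (cut 4): 5 → 1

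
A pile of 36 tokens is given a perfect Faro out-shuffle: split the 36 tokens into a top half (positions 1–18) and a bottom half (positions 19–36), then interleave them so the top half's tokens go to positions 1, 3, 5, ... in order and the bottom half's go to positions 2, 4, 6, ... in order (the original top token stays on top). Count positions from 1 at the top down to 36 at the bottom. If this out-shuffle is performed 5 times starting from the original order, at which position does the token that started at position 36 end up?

36

Position 36 is a fixed point of every out-shuffle, so the token never moves.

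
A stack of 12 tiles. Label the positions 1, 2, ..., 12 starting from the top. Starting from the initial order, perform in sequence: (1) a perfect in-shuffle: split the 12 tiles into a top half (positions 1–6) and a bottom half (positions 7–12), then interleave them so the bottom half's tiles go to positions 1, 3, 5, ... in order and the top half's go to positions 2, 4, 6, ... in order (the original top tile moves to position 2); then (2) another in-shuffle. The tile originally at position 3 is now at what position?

12

Track the tile from position 3 forward through each operation:
  after op 1 (in-shuffle): 3 → 6
  after op 2 (in-shuffle): 6 → 12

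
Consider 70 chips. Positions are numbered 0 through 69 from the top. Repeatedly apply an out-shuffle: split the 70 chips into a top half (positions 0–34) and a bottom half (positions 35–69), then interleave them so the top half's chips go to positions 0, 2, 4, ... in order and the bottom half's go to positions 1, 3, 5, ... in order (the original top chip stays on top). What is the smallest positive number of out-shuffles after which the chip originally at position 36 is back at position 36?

Follow position 36 under repeated out-shuffles:
36 → 3 → 6 → 12 → 24 → 48 → 27 → 54 → 39 → 9 → 18 → 36
It first returns after 11 out-shuffles.

11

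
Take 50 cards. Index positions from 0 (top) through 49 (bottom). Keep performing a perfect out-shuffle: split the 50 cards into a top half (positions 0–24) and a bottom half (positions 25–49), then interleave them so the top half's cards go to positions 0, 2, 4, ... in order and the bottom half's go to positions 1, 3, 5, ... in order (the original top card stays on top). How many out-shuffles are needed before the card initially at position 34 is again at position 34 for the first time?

Follow position 34 under repeated out-shuffles:
34 → 19 → 38 → 27 → 5 → 10 → 20 → 40 → ... → 34 (length 21)
It first returns after 21 out-shuffles.

21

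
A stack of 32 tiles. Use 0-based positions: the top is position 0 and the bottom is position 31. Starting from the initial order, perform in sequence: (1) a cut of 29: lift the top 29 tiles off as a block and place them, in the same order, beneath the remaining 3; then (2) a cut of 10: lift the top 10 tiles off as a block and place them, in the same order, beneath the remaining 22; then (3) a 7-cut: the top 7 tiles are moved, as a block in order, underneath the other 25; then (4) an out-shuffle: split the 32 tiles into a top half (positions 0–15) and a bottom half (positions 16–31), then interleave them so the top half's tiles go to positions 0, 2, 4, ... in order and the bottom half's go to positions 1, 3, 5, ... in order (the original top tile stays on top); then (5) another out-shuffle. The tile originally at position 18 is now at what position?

16

Track the tile from position 18 forward through each operation:
  after op 1 (cut 29): 18 → 21
  after op 2 (cut 10): 21 → 11
  after op 3 (cut 7): 11 → 4
  after op 4 (out-shuffle): 4 → 8
  after op 5 (out-shuffle): 8 → 16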